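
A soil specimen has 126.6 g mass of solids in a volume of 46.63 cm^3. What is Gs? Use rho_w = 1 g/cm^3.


Using Gs = m_s / (V_s * rho_w)
Since rho_w = 1 g/cm^3:
Gs = 126.6 / 46.63
Gs = 2.715


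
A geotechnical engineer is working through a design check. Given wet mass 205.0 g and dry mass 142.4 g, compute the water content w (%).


Using w = (m_wet - m_dry) / m_dry * 100
m_wet - m_dry = 205.0 - 142.4 = 62.6 g
w = 62.6 / 142.4 * 100
w = 43.96 %


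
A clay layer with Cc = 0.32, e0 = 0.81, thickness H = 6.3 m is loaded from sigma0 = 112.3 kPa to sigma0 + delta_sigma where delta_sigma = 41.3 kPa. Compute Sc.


Using Sc = Cc * H / (1 + e0) * log10((sigma0 + delta_sigma) / sigma0)
Stress ratio = (112.3 + 41.3) / 112.3 = 1.36776
log10(1.36776) = 0.136011
Cc * H / (1 + e0) = 0.32 * 6.3 / (1 + 0.81) = 1.11381
Sc = 1.11381 * 0.136011
Sc = 0.1515 m


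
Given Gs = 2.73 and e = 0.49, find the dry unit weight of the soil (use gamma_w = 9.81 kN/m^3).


Result: 17.974 kN/m^3

Derivation:
Using gamma_d = Gs * gamma_w / (1 + e)
gamma_d = 2.73 * 9.81 / (1 + 0.49)
gamma_d = 2.73 * 9.81 / 1.49
gamma_d = 17.974 kN/m^3


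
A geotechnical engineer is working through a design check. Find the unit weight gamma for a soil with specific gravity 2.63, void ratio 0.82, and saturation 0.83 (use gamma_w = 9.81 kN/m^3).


Using gamma = gamma_w * (Gs + S*e) / (1 + e)
Numerator: Gs + S*e = 2.63 + 0.83*0.82 = 3.3106
Denominator: 1 + e = 1 + 0.82 = 1.82
gamma = 9.81 * 3.3106 / 1.82
gamma = 17.844 kN/m^3


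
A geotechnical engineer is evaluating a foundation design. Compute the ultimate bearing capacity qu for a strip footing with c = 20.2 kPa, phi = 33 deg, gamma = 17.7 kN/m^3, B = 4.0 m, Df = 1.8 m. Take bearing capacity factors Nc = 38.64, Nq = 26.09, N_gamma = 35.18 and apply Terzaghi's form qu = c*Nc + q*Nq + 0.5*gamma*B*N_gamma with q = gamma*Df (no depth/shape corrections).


Compute qu = c*Nc + gamma*Df*Nq + 0.5*gamma*B*N_gamma
Term 1: 20.2 * 38.64 = 780.528
Term 2: 17.7 * 1.8 * 26.09 = 831.2274
Term 3: 0.5 * 17.7 * 4.0 * 35.18 = 1245.372
qu = 780.528 + 831.2274 + 1245.372
qu = 2857.13 kPa


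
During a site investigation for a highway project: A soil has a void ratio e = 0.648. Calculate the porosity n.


Result: 0.3932

Derivation:
Using the relation n = e / (1 + e)
n = 0.648 / (1 + 0.648)
n = 0.648 / 1.648
n = 0.3932


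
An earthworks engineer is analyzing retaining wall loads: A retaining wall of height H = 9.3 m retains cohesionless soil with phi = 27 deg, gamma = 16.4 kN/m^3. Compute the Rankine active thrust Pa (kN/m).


Result: 266.33 kN/m

Derivation:
Compute active earth pressure coefficient:
Ka = tan^2(45 - phi/2) = tan^2(31.5) = 0.375525
Compute active force:
Pa = 0.5 * Ka * gamma * H^2
Pa = 0.5 * 0.375525 * 16.4 * 9.3^2
Pa = 266.33 kN/m


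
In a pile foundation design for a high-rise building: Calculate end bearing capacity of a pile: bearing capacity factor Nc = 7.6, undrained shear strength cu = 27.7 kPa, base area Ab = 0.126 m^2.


Result: 26.53 kN

Derivation:
Using Qb = Nc * cu * Ab
Qb = 7.6 * 27.7 * 0.126
Qb = 26.53 kN


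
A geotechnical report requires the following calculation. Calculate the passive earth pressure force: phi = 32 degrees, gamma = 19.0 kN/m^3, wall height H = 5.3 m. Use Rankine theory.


Compute passive earth pressure coefficient:
Kp = tan^2(45 + phi/2) = tan^2(61.0) = 3.254588
Compute passive force:
Pp = 0.5 * Kp * gamma * H^2
Pp = 0.5 * 3.254588 * 19.0 * 5.3^2
Pp = 868.5 kN/m


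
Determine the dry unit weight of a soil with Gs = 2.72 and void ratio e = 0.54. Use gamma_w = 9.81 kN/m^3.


Using gamma_d = Gs * gamma_w / (1 + e)
gamma_d = 2.72 * 9.81 / (1 + 0.54)
gamma_d = 2.72 * 9.81 / 1.54
gamma_d = 17.327 kN/m^3


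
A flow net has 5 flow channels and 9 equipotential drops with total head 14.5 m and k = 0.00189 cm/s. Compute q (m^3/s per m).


Result: 0.0001522 m^3/s per m

Derivation:
Convert k to m/s for unit consistency with H:
k = 0.00189 cm/s = 0.00189 / 100 m/s = 1.89e-05 m/s
Using q = k * H * Nf / Nd
Nf / Nd = 5 / 9 = 0.5556
q = 1.89e-05 * 14.5 * 0.5556
q = 0.0001522 m^3/s per m


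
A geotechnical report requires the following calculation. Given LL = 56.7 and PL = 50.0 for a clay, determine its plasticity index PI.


Result: 6.7

Derivation:
Using PI = LL - PL
PI = 56.7 - 50.0
PI = 6.7


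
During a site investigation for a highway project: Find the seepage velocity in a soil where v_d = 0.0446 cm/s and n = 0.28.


Using v_s = v_d / n
v_s = 0.0446 / 0.28
v_s = 0.15929 cm/s


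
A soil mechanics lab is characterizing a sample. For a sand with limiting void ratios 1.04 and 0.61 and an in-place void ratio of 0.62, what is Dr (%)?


Using Dr = (e_max - e) / (e_max - e_min) * 100
e_max - e = 1.04 - 0.62 = 0.42
e_max - e_min = 1.04 - 0.61 = 0.43
Dr = 0.42 / 0.43 * 100
Dr = 97.67 %


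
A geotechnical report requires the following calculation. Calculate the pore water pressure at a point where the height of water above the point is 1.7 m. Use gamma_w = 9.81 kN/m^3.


Using u = gamma_w * h_w
u = 9.81 * 1.7
u = 16.68 kPa


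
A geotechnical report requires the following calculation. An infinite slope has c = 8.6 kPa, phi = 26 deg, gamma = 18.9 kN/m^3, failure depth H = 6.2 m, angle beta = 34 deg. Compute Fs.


Result: 0.881

Derivation:
Using Fs = c / (gamma*H*sin(beta)*cos(beta)) + tan(phi)/tan(beta)
Cohesion contribution = 8.6 / (18.9*6.2*sin(34)*cos(34))
Cohesion contribution = 0.15831
Friction contribution = tan(26)/tan(34) = 0.723093
Fs = 0.15831 + 0.723093
Fs = 0.881


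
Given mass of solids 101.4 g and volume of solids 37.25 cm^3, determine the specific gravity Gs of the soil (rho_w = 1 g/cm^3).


Using Gs = m_s / (V_s * rho_w)
Since rho_w = 1 g/cm^3:
Gs = 101.4 / 37.25
Gs = 2.722


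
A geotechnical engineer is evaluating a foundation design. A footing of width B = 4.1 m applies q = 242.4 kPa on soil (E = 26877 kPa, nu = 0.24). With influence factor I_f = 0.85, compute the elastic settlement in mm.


Using Se = q * B * (1 - nu^2) * I_f / E
1 - nu^2 = 1 - 0.24^2 = 0.9424
Se = 242.4 * 4.1 * 0.9424 * 0.85 / 26877
Se = 0.029620 m
Convert to mm: Se = 0.029620 * 1000 = 29.62 mm


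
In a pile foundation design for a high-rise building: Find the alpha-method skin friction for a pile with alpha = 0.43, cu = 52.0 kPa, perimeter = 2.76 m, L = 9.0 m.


Using Qs = alpha * cu * perimeter * L
Qs = 0.43 * 52.0 * 2.76 * 9.0
Qs = 555.42 kN


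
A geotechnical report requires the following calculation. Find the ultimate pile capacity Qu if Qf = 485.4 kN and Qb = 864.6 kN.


Using Qu = Qf + Qb
Qu = 485.4 + 864.6
Qu = 1350.0 kN


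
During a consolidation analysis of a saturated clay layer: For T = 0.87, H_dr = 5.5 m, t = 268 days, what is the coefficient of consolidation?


Result: 0.0982 m^2/day

Derivation:
Using cv = T * H_dr^2 / t
H_dr^2 = 5.5^2 = 30.25
cv = 0.87 * 30.25 / 268
cv = 0.0982 m^2/day


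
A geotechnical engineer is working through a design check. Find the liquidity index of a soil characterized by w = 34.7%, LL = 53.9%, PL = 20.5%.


First compute the plasticity index:
PI = LL - PL = 53.9 - 20.5 = 33.4
Then compute the liquidity index:
LI = (w - PL) / PI
LI = (34.7 - 20.5) / 33.4
LI = 0.425


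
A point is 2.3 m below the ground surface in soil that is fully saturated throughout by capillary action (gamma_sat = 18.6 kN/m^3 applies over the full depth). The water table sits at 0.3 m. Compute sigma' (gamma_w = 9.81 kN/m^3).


Result: 23.16 kPa

Derivation:
Total stress = gamma_sat * depth
sigma = 18.6 * 2.3 = 42.78 kPa
Pore water pressure u = gamma_w * (depth - d_wt)
u = 9.81 * (2.3 - 0.3) = 19.62 kPa
Effective stress = sigma - u
sigma' = 42.78 - 19.62 = 23.16 kPa


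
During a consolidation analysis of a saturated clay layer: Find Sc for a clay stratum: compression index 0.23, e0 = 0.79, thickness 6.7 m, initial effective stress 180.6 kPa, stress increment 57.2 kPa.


Using Sc = Cc * H / (1 + e0) * log10((sigma0 + delta_sigma) / sigma0)
Stress ratio = (180.6 + 57.2) / 180.6 = 1.31672
log10(1.31672) = 0.119494
Cc * H / (1 + e0) = 0.23 * 6.7 / (1 + 0.79) = 0.860894
Sc = 0.860894 * 0.119494
Sc = 0.1029 m


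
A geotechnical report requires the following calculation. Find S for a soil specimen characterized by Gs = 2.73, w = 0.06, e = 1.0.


Using S = Gs * w / e
S = 2.73 * 0.06 / 1.0
S = 0.1638


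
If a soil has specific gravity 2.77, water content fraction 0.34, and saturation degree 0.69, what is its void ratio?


Using the relation e = Gs * w / S
e = 2.77 * 0.34 / 0.69
e = 1.3649


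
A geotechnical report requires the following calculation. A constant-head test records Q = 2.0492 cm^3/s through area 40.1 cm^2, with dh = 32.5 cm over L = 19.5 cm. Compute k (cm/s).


Result: 0.030661 cm/s

Derivation:
Compute hydraulic gradient:
i = dh / L = 32.5 / 19.5 = 1.66667
Then apply Darcy's law:
k = Q / (A * i)
k = 2.0492 / (40.1 * 1.66667)
k = 2.0492 / 66.8333
k = 0.030661 cm/s


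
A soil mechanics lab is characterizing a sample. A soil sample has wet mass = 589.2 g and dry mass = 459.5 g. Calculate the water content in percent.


Using w = (m_wet - m_dry) / m_dry * 100
m_wet - m_dry = 589.2 - 459.5 = 129.7 g
w = 129.7 / 459.5 * 100
w = 28.23 %


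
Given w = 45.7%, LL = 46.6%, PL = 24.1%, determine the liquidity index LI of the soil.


First compute the plasticity index:
PI = LL - PL = 46.6 - 24.1 = 22.5
Then compute the liquidity index:
LI = (w - PL) / PI
LI = (45.7 - 24.1) / 22.5
LI = 0.96


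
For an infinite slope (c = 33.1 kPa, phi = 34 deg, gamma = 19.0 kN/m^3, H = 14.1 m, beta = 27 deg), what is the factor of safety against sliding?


Using Fs = c / (gamma*H*sin(beta)*cos(beta)) + tan(phi)/tan(beta)
Cohesion contribution = 33.1 / (19.0*14.1*sin(27)*cos(27))
Cohesion contribution = 0.305441
Friction contribution = tan(34)/tan(27) = 1.3238
Fs = 0.305441 + 1.3238
Fs = 1.629


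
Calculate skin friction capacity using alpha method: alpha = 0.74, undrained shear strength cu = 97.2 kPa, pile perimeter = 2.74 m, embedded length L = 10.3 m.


Using Qs = alpha * cu * perimeter * L
Qs = 0.74 * 97.2 * 2.74 * 10.3
Qs = 2029.95 kN


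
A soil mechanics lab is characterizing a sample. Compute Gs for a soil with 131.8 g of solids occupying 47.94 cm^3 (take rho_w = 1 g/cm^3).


Using Gs = m_s / (V_s * rho_w)
Since rho_w = 1 g/cm^3:
Gs = 131.8 / 47.94
Gs = 2.749


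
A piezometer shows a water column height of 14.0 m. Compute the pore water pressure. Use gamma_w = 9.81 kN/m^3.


Using u = gamma_w * h_w
u = 9.81 * 14.0
u = 137.34 kPa


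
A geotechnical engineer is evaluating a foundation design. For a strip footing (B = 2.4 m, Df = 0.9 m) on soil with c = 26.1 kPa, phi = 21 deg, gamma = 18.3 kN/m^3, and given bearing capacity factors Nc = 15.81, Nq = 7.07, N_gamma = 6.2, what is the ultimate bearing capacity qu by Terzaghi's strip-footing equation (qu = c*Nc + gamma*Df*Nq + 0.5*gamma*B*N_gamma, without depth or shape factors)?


Compute qu = c*Nc + gamma*Df*Nq + 0.5*gamma*B*N_gamma
Term 1: 26.1 * 15.81 = 412.641
Term 2: 18.3 * 0.9 * 7.07 = 116.4429
Term 3: 0.5 * 18.3 * 2.4 * 6.2 = 136.152
qu = 412.641 + 116.4429 + 136.152
qu = 665.24 kPa


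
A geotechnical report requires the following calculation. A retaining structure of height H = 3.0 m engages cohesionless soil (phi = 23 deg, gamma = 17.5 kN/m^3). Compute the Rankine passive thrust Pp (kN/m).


Compute passive earth pressure coefficient:
Kp = tan^2(45 + phi/2) = tan^2(56.5) = 2.282623
Compute passive force:
Pp = 0.5 * Kp * gamma * H^2
Pp = 0.5 * 2.282623 * 17.5 * 3.0^2
Pp = 179.76 kN/m


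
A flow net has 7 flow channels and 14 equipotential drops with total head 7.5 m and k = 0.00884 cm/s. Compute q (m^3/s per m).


Convert k to m/s for unit consistency with H:
k = 0.00884 cm/s = 0.00884 / 100 m/s = 8.84e-05 m/s
Using q = k * H * Nf / Nd
Nf / Nd = 7 / 14 = 0.5
q = 8.84e-05 * 7.5 * 0.5
q = 0.0003315 m^3/s per m


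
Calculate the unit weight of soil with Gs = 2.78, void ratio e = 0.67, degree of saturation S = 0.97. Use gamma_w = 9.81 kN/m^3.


Using gamma = gamma_w * (Gs + S*e) / (1 + e)
Numerator: Gs + S*e = 2.78 + 0.97*0.67 = 3.4299
Denominator: 1 + e = 1 + 0.67 = 1.67
gamma = 9.81 * 3.4299 / 1.67
gamma = 20.148 kN/m^3


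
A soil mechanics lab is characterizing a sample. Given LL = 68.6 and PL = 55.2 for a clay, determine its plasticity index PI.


Using PI = LL - PL
PI = 68.6 - 55.2
PI = 13.4


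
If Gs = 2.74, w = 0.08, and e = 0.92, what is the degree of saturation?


Result: 0.2383

Derivation:
Using S = Gs * w / e
S = 2.74 * 0.08 / 0.92
S = 0.2383


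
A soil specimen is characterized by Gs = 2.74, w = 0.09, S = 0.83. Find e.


Using the relation e = Gs * w / S
e = 2.74 * 0.09 / 0.83
e = 0.2971


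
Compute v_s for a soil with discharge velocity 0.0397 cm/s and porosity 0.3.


Result: 0.13233 cm/s

Derivation:
Using v_s = v_d / n
v_s = 0.0397 / 0.3
v_s = 0.13233 cm/s


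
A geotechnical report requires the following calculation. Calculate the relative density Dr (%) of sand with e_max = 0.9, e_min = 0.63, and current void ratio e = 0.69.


Using Dr = (e_max - e) / (e_max - e_min) * 100
e_max - e = 0.9 - 0.69 = 0.21
e_max - e_min = 0.9 - 0.63 = 0.27
Dr = 0.21 / 0.27 * 100
Dr = 77.78 %


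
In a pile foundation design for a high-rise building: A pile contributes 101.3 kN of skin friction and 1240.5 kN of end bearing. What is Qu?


Result: 1341.8 kN

Derivation:
Using Qu = Qf + Qb
Qu = 101.3 + 1240.5
Qu = 1341.8 kN


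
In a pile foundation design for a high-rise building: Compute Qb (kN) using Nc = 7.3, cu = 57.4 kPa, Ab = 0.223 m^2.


Using Qb = Nc * cu * Ab
Qb = 7.3 * 57.4 * 0.223
Qb = 93.44 kN


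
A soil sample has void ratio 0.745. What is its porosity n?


Result: 0.4269

Derivation:
Using the relation n = e / (1 + e)
n = 0.745 / (1 + 0.745)
n = 0.745 / 1.745
n = 0.4269


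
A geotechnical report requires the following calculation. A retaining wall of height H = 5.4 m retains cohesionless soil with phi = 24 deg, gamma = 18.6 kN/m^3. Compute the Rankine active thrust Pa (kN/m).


Result: 114.37 kN/m

Derivation:
Compute active earth pressure coefficient:
Ka = tan^2(45 - phi/2) = tan^2(33.0) = 0.42173
Compute active force:
Pa = 0.5 * Ka * gamma * H^2
Pa = 0.5 * 0.42173 * 18.6 * 5.4^2
Pa = 114.37 kN/m


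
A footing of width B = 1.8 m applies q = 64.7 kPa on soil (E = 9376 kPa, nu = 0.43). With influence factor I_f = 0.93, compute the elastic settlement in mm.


Using Se = q * B * (1 - nu^2) * I_f / E
1 - nu^2 = 1 - 0.43^2 = 0.8151
Se = 64.7 * 1.8 * 0.8151 * 0.93 / 9376
Se = 0.009416 m
Convert to mm: Se = 0.009416 * 1000 = 9.416 mm


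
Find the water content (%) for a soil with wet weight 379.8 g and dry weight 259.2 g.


Using w = (m_wet - m_dry) / m_dry * 100
m_wet - m_dry = 379.8 - 259.2 = 120.6 g
w = 120.6 / 259.2 * 100
w = 46.53 %


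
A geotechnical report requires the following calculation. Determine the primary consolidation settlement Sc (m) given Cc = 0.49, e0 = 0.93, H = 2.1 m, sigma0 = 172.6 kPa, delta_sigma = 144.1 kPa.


Using Sc = Cc * H / (1 + e0) * log10((sigma0 + delta_sigma) / sigma0)
Stress ratio = (172.6 + 144.1) / 172.6 = 1.83488
log10(1.83488) = 0.263607
Cc * H / (1 + e0) = 0.49 * 2.1 / (1 + 0.93) = 0.533161
Sc = 0.533161 * 0.263607
Sc = 0.1405 m


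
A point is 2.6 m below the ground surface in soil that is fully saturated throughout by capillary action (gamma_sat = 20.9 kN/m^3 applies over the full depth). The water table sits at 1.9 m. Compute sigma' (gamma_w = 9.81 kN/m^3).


Total stress = gamma_sat * depth
sigma = 20.9 * 2.6 = 54.34 kPa
Pore water pressure u = gamma_w * (depth - d_wt)
u = 9.81 * (2.6 - 1.9) = 6.867 kPa
Effective stress = sigma - u
sigma' = 54.34 - 6.867 = 47.47 kPa


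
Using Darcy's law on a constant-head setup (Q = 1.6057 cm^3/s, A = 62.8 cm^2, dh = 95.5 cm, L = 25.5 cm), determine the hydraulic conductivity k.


Compute hydraulic gradient:
i = dh / L = 95.5 / 25.5 = 3.7451
Then apply Darcy's law:
k = Q / (A * i)
k = 1.6057 / (62.8 * 3.7451)
k = 1.6057 / 235.192
k = 0.006827 cm/s


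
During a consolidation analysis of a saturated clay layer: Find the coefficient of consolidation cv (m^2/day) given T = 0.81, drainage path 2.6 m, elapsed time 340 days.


Result: 0.0161 m^2/day

Derivation:
Using cv = T * H_dr^2 / t
H_dr^2 = 2.6^2 = 6.76
cv = 0.81 * 6.76 / 340
cv = 0.0161 m^2/day


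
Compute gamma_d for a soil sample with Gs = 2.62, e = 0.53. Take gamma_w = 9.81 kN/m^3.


Using gamma_d = Gs * gamma_w / (1 + e)
gamma_d = 2.62 * 9.81 / (1 + 0.53)
gamma_d = 2.62 * 9.81 / 1.53
gamma_d = 16.799 kN/m^3


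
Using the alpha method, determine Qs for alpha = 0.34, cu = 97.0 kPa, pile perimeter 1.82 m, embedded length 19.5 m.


Using Qs = alpha * cu * perimeter * L
Qs = 0.34 * 97.0 * 1.82 * 19.5
Qs = 1170.46 kN


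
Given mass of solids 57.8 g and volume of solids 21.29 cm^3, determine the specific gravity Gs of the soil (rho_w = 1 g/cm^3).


Using Gs = m_s / (V_s * rho_w)
Since rho_w = 1 g/cm^3:
Gs = 57.8 / 21.29
Gs = 2.715


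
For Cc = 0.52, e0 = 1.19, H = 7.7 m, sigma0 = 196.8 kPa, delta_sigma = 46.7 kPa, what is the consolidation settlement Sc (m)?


Using Sc = Cc * H / (1 + e0) * log10((sigma0 + delta_sigma) / sigma0)
Stress ratio = (196.8 + 46.7) / 196.8 = 1.2373
log10(1.2373) = 0.0924739
Cc * H / (1 + e0) = 0.52 * 7.7 / (1 + 1.19) = 1.82831
Sc = 1.82831 * 0.0924739
Sc = 0.1691 m


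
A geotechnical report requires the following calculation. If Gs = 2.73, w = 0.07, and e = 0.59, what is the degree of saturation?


Using S = Gs * w / e
S = 2.73 * 0.07 / 0.59
S = 0.3239


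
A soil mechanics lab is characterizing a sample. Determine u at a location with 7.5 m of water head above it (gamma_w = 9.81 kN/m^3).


Result: 73.58 kPa

Derivation:
Using u = gamma_w * h_w
u = 9.81 * 7.5
u = 73.58 kPa


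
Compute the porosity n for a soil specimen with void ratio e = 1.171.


Using the relation n = e / (1 + e)
n = 1.171 / (1 + 1.171)
n = 1.171 / 2.171
n = 0.5394


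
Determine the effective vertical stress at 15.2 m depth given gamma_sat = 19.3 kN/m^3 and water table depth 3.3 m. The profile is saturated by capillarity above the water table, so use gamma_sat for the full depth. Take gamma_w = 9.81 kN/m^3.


Total stress = gamma_sat * depth
sigma = 19.3 * 15.2 = 293.36 kPa
Pore water pressure u = gamma_w * (depth - d_wt)
u = 9.81 * (15.2 - 3.3) = 116.739 kPa
Effective stress = sigma - u
sigma' = 293.36 - 116.739 = 176.62 kPa


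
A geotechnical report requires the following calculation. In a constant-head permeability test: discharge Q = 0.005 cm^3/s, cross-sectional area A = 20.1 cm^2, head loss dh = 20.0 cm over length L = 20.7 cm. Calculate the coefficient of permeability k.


Result: 0.000257 cm/s

Derivation:
Compute hydraulic gradient:
i = dh / L = 20.0 / 20.7 = 0.966184
Then apply Darcy's law:
k = Q / (A * i)
k = 0.005 / (20.1 * 0.966184)
k = 0.005 / 19.4203
k = 0.000257 cm/s


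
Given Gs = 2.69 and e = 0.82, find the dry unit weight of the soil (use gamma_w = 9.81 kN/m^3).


Result: 14.499 kN/m^3

Derivation:
Using gamma_d = Gs * gamma_w / (1 + e)
gamma_d = 2.69 * 9.81 / (1 + 0.82)
gamma_d = 2.69 * 9.81 / 1.82
gamma_d = 14.499 kN/m^3


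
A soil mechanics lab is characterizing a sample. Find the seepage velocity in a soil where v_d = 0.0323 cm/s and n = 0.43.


Using v_s = v_d / n
v_s = 0.0323 / 0.43
v_s = 0.07512 cm/s


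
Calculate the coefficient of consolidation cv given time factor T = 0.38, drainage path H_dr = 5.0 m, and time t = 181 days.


Using cv = T * H_dr^2 / t
H_dr^2 = 5.0^2 = 25.0
cv = 0.38 * 25.0 / 181
cv = 0.05249 m^2/day


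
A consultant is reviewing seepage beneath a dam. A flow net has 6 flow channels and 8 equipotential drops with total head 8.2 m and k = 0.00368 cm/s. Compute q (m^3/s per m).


Convert k to m/s for unit consistency with H:
k = 0.00368 cm/s = 0.00368 / 100 m/s = 3.68e-05 m/s
Using q = k * H * Nf / Nd
Nf / Nd = 6 / 8 = 0.75
q = 3.68e-05 * 8.2 * 0.75
q = 0.0002263 m^3/s per m


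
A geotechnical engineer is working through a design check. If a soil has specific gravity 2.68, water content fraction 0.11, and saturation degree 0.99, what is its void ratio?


Using the relation e = Gs * w / S
e = 2.68 * 0.11 / 0.99
e = 0.2978


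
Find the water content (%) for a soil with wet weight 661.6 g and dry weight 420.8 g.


Using w = (m_wet - m_dry) / m_dry * 100
m_wet - m_dry = 661.6 - 420.8 = 240.8 g
w = 240.8 / 420.8 * 100
w = 57.22 %


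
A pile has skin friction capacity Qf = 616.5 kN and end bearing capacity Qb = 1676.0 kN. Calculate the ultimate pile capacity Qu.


Using Qu = Qf + Qb
Qu = 616.5 + 1676.0
Qu = 2292.5 kN


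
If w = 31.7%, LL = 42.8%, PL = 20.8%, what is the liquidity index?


First compute the plasticity index:
PI = LL - PL = 42.8 - 20.8 = 22.0
Then compute the liquidity index:
LI = (w - PL) / PI
LI = (31.7 - 20.8) / 22.0
LI = 0.495


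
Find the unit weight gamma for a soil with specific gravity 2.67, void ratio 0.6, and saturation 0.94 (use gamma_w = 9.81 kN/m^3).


Using gamma = gamma_w * (Gs + S*e) / (1 + e)
Numerator: Gs + S*e = 2.67 + 0.94*0.6 = 3.234
Denominator: 1 + e = 1 + 0.6 = 1.6
gamma = 9.81 * 3.234 / 1.6
gamma = 19.828 kN/m^3


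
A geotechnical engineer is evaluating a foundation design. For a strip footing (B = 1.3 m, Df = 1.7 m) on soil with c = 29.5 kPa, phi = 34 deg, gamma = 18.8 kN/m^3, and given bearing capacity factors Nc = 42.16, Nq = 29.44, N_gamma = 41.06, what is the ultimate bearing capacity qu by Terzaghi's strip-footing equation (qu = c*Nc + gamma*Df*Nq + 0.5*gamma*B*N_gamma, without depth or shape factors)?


Result: 2686.38 kPa

Derivation:
Compute qu = c*Nc + gamma*Df*Nq + 0.5*gamma*B*N_gamma
Term 1: 29.5 * 42.16 = 1243.72
Term 2: 18.8 * 1.7 * 29.44 = 940.9024
Term 3: 0.5 * 18.8 * 1.3 * 41.06 = 501.7532
qu = 1243.72 + 940.9024 + 501.7532
qu = 2686.38 kPa


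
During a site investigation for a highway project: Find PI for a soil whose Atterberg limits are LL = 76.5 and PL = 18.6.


Using PI = LL - PL
PI = 76.5 - 18.6
PI = 57.9


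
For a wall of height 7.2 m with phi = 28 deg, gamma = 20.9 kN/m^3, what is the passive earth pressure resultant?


Compute passive earth pressure coefficient:
Kp = tan^2(45 + phi/2) = tan^2(59.0) = 2.769826
Compute passive force:
Pp = 0.5 * Kp * gamma * H^2
Pp = 0.5 * 2.769826 * 20.9 * 7.2^2
Pp = 1500.49 kN/m


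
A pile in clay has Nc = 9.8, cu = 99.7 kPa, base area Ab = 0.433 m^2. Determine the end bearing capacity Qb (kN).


Result: 423.07 kN

Derivation:
Using Qb = Nc * cu * Ab
Qb = 9.8 * 99.7 * 0.433
Qb = 423.07 kN


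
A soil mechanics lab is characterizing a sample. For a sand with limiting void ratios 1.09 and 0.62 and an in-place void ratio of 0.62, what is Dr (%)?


Result: 100.0 %

Derivation:
Using Dr = (e_max - e) / (e_max - e_min) * 100
e_max - e = 1.09 - 0.62 = 0.47
e_max - e_min = 1.09 - 0.62 = 0.47
Dr = 0.47 / 0.47 * 100
Dr = 100.0 %


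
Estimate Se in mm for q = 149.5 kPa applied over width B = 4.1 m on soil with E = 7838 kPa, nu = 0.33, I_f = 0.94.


Result: 65.505 mm

Derivation:
Using Se = q * B * (1 - nu^2) * I_f / E
1 - nu^2 = 1 - 0.33^2 = 0.8911
Se = 149.5 * 4.1 * 0.8911 * 0.94 / 7838
Se = 0.065505 m
Convert to mm: Se = 0.065505 * 1000 = 65.505 mm


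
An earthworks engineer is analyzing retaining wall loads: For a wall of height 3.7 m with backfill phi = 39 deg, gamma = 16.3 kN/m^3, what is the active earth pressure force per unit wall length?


Compute active earth pressure coefficient:
Ka = tan^2(45 - phi/2) = tan^2(25.5) = 0.227506
Compute active force:
Pa = 0.5 * Ka * gamma * H^2
Pa = 0.5 * 0.227506 * 16.3 * 3.7^2
Pa = 25.38 kN/m


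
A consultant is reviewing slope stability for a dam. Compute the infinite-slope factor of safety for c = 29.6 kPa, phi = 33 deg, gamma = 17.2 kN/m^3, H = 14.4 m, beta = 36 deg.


Result: 1.145

Derivation:
Using Fs = c / (gamma*H*sin(beta)*cos(beta)) + tan(phi)/tan(beta)
Cohesion contribution = 29.6 / (17.2*14.4*sin(36)*cos(36))
Cohesion contribution = 0.251318
Friction contribution = tan(33)/tan(36) = 0.893833
Fs = 0.251318 + 0.893833
Fs = 1.145


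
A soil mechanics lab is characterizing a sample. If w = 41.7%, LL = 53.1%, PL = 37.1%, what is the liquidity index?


Result: 0.288

Derivation:
First compute the plasticity index:
PI = LL - PL = 53.1 - 37.1 = 16.0
Then compute the liquidity index:
LI = (w - PL) / PI
LI = (41.7 - 37.1) / 16.0
LI = 0.288


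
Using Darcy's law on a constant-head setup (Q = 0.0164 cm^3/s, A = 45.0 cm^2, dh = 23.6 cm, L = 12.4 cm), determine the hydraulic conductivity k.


Result: 0.000191 cm/s

Derivation:
Compute hydraulic gradient:
i = dh / L = 23.6 / 12.4 = 1.90323
Then apply Darcy's law:
k = Q / (A * i)
k = 0.0164 / (45.0 * 1.90323)
k = 0.0164 / 85.6452
k = 0.000191 cm/s


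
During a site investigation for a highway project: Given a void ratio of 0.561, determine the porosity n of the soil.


Using the relation n = e / (1 + e)
n = 0.561 / (1 + 0.561)
n = 0.561 / 1.561
n = 0.3594


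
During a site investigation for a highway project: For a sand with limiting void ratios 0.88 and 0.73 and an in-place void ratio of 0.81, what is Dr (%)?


Result: 46.67 %

Derivation:
Using Dr = (e_max - e) / (e_max - e_min) * 100
e_max - e = 0.88 - 0.81 = 0.07
e_max - e_min = 0.88 - 0.73 = 0.15
Dr = 0.07 / 0.15 * 100
Dr = 46.67 %


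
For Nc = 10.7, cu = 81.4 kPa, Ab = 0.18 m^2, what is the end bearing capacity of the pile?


Using Qb = Nc * cu * Ab
Qb = 10.7 * 81.4 * 0.18
Qb = 156.78 kN


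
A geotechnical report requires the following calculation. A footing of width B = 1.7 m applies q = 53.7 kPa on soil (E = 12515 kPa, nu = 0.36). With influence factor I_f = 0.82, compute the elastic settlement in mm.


Result: 5.206 mm

Derivation:
Using Se = q * B * (1 - nu^2) * I_f / E
1 - nu^2 = 1 - 0.36^2 = 0.8704
Se = 53.7 * 1.7 * 0.8704 * 0.82 / 12515
Se = 0.005206 m
Convert to mm: Se = 0.005206 * 1000 = 5.206 mm


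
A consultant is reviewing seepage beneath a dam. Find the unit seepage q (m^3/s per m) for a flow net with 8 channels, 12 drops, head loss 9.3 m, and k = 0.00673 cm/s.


Convert k to m/s for unit consistency with H:
k = 0.00673 cm/s = 0.00673 / 100 m/s = 6.73e-05 m/s
Using q = k * H * Nf / Nd
Nf / Nd = 8 / 12 = 0.6667
q = 6.73e-05 * 9.3 * 0.6667
q = 0.0004173 m^3/s per m


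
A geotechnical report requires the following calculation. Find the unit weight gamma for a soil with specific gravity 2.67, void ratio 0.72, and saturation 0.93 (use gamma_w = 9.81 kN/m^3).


Result: 19.047 kN/m^3

Derivation:
Using gamma = gamma_w * (Gs + S*e) / (1 + e)
Numerator: Gs + S*e = 2.67 + 0.93*0.72 = 3.3396
Denominator: 1 + e = 1 + 0.72 = 1.72
gamma = 9.81 * 3.3396 / 1.72
gamma = 19.047 kN/m^3


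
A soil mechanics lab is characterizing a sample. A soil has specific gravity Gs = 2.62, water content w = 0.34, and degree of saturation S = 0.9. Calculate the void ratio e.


Result: 0.9898

Derivation:
Using the relation e = Gs * w / S
e = 2.62 * 0.34 / 0.9
e = 0.9898


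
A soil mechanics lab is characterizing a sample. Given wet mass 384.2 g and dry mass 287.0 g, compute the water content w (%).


Using w = (m_wet - m_dry) / m_dry * 100
m_wet - m_dry = 384.2 - 287.0 = 97.2 g
w = 97.2 / 287.0 * 100
w = 33.87 %


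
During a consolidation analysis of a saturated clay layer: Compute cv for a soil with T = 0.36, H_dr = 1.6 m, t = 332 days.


Result: 0.00278 m^2/day

Derivation:
Using cv = T * H_dr^2 / t
H_dr^2 = 1.6^2 = 2.56
cv = 0.36 * 2.56 / 332
cv = 0.00278 m^2/day


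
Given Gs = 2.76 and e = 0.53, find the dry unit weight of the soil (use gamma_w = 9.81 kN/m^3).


Using gamma_d = Gs * gamma_w / (1 + e)
gamma_d = 2.76 * 9.81 / (1 + 0.53)
gamma_d = 2.76 * 9.81 / 1.53
gamma_d = 17.696 kN/m^3


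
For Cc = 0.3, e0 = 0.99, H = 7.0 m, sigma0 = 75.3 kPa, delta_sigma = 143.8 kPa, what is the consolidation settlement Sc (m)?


Using Sc = Cc * H / (1 + e0) * log10((sigma0 + delta_sigma) / sigma0)
Stress ratio = (75.3 + 143.8) / 75.3 = 2.90969
log10(2.90969) = 0.463847
Cc * H / (1 + e0) = 0.3 * 7.0 / (1 + 0.99) = 1.05528
Sc = 1.05528 * 0.463847
Sc = 0.4895 m


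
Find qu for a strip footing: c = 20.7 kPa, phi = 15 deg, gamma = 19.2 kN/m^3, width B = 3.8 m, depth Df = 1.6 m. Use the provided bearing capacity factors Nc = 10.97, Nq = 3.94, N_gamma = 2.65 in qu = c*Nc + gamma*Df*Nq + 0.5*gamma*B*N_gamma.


Result: 444.79 kPa

Derivation:
Compute qu = c*Nc + gamma*Df*Nq + 0.5*gamma*B*N_gamma
Term 1: 20.7 * 10.97 = 227.079
Term 2: 19.2 * 1.6 * 3.94 = 121.0368
Term 3: 0.5 * 19.2 * 3.8 * 2.65 = 96.672
qu = 227.079 + 121.0368 + 96.672
qu = 444.79 kPa


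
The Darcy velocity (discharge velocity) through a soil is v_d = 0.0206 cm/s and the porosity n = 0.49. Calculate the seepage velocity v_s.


Using v_s = v_d / n
v_s = 0.0206 / 0.49
v_s = 0.04204 cm/s


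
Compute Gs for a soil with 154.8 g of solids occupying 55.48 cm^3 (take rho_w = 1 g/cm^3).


Using Gs = m_s / (V_s * rho_w)
Since rho_w = 1 g/cm^3:
Gs = 154.8 / 55.48
Gs = 2.79


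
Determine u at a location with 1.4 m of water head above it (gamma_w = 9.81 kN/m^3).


Result: 13.73 kPa

Derivation:
Using u = gamma_w * h_w
u = 9.81 * 1.4
u = 13.73 kPa


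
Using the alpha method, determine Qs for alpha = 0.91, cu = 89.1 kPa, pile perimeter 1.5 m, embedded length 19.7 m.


Using Qs = alpha * cu * perimeter * L
Qs = 0.91 * 89.1 * 1.5 * 19.7
Qs = 2395.94 kN


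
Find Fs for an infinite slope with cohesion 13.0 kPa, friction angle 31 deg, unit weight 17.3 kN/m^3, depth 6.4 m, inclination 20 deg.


Result: 2.016

Derivation:
Using Fs = c / (gamma*H*sin(beta)*cos(beta)) + tan(phi)/tan(beta)
Cohesion contribution = 13.0 / (17.3*6.4*sin(20)*cos(20))
Cohesion contribution = 0.365325
Friction contribution = tan(31)/tan(20) = 1.65085
Fs = 0.365325 + 1.65085
Fs = 2.016


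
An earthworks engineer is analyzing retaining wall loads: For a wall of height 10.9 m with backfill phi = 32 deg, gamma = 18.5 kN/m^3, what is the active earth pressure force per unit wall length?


Compute active earth pressure coefficient:
Ka = tan^2(45 - phi/2) = tan^2(29.0) = 0.307259
Compute active force:
Pa = 0.5 * Ka * gamma * H^2
Pa = 0.5 * 0.307259 * 18.5 * 10.9^2
Pa = 337.67 kN/m


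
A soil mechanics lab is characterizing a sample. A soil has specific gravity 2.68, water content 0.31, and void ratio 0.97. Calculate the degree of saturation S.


Using S = Gs * w / e
S = 2.68 * 0.31 / 0.97
S = 0.8565


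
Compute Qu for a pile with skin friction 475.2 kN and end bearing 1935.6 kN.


Result: 2410.8 kN

Derivation:
Using Qu = Qf + Qb
Qu = 475.2 + 1935.6
Qu = 2410.8 kN


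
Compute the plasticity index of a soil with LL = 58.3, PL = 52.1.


Using PI = LL - PL
PI = 58.3 - 52.1
PI = 6.2


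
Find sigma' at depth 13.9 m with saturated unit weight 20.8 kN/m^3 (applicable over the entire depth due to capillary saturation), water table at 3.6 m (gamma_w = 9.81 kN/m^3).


Total stress = gamma_sat * depth
sigma = 20.8 * 13.9 = 289.12 kPa
Pore water pressure u = gamma_w * (depth - d_wt)
u = 9.81 * (13.9 - 3.6) = 101.043 kPa
Effective stress = sigma - u
sigma' = 289.12 - 101.043 = 188.08 kPa


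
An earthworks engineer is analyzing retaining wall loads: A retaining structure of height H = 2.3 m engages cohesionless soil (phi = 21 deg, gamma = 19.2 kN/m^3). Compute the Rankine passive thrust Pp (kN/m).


Compute passive earth pressure coefficient:
Kp = tan^2(45 + phi/2) = tan^2(55.5) = 2.117051
Compute passive force:
Pp = 0.5 * Kp * gamma * H^2
Pp = 0.5 * 2.117051 * 19.2 * 2.3^2
Pp = 107.51 kN/m


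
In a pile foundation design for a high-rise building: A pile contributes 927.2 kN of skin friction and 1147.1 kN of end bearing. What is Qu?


Result: 2074.3 kN

Derivation:
Using Qu = Qf + Qb
Qu = 927.2 + 1147.1
Qu = 2074.3 kN


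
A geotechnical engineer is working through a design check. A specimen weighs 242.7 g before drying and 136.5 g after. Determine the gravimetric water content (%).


Using w = (m_wet - m_dry) / m_dry * 100
m_wet - m_dry = 242.7 - 136.5 = 106.2 g
w = 106.2 / 136.5 * 100
w = 77.8 %


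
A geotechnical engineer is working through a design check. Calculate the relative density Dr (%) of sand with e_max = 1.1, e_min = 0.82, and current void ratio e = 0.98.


Using Dr = (e_max - e) / (e_max - e_min) * 100
e_max - e = 1.1 - 0.98 = 0.12
e_max - e_min = 1.1 - 0.82 = 0.28
Dr = 0.12 / 0.28 * 100
Dr = 42.86 %


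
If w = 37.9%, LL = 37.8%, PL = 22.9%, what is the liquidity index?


Result: 1.007

Derivation:
First compute the plasticity index:
PI = LL - PL = 37.8 - 22.9 = 14.9
Then compute the liquidity index:
LI = (w - PL) / PI
LI = (37.9 - 22.9) / 14.9
LI = 1.007


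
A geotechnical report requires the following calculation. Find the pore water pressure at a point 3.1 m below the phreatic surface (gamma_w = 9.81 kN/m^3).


Result: 30.41 kPa

Derivation:
Using u = gamma_w * h_w
u = 9.81 * 3.1
u = 30.41 kPa


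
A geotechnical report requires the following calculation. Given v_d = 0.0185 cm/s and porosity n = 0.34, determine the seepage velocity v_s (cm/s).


Using v_s = v_d / n
v_s = 0.0185 / 0.34
v_s = 0.05441 cm/s


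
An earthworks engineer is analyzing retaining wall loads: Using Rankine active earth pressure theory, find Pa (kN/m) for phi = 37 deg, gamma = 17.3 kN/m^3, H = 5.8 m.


Result: 72.33 kN/m

Derivation:
Compute active earth pressure coefficient:
Ka = tan^2(45 - phi/2) = tan^2(26.5) = 0.248584
Compute active force:
Pa = 0.5 * Ka * gamma * H^2
Pa = 0.5 * 0.248584 * 17.3 * 5.8^2
Pa = 72.33 kN/m


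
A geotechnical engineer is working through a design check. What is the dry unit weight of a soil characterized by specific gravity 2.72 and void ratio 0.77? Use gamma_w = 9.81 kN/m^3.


Using gamma_d = Gs * gamma_w / (1 + e)
gamma_d = 2.72 * 9.81 / (1 + 0.77)
gamma_d = 2.72 * 9.81 / 1.77
gamma_d = 15.075 kN/m^3


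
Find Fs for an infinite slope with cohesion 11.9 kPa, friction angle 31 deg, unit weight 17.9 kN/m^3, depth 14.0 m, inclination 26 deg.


Result: 1.352

Derivation:
Using Fs = c / (gamma*H*sin(beta)*cos(beta)) + tan(phi)/tan(beta)
Cohesion contribution = 11.9 / (17.9*14.0*sin(26)*cos(26))
Cohesion contribution = 0.120521
Friction contribution = tan(31)/tan(26) = 1.23195
Fs = 0.120521 + 1.23195
Fs = 1.352


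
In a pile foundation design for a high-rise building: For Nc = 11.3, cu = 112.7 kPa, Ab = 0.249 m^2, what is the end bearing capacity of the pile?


Result: 317.1 kN

Derivation:
Using Qb = Nc * cu * Ab
Qb = 11.3 * 112.7 * 0.249
Qb = 317.1 kN


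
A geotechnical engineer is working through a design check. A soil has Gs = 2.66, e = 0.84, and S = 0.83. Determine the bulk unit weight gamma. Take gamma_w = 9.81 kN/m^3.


Result: 17.899 kN/m^3

Derivation:
Using gamma = gamma_w * (Gs + S*e) / (1 + e)
Numerator: Gs + S*e = 2.66 + 0.83*0.84 = 3.3572
Denominator: 1 + e = 1 + 0.84 = 1.84
gamma = 9.81 * 3.3572 / 1.84
gamma = 17.899 kN/m^3


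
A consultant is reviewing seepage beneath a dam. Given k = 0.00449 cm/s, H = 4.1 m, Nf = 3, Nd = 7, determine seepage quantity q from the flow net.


Convert k to m/s for unit consistency with H:
k = 0.00449 cm/s = 0.00449 / 100 m/s = 4.49e-05 m/s
Using q = k * H * Nf / Nd
Nf / Nd = 3 / 7 = 0.4286
q = 4.49e-05 * 4.1 * 0.4286
q = 7.89e-05 m^3/s per m


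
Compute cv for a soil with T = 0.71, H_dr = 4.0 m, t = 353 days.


Result: 0.03218 m^2/day

Derivation:
Using cv = T * H_dr^2 / t
H_dr^2 = 4.0^2 = 16.0
cv = 0.71 * 16.0 / 353
cv = 0.03218 m^2/day


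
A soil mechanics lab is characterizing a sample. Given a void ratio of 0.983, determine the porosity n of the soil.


Result: 0.4957

Derivation:
Using the relation n = e / (1 + e)
n = 0.983 / (1 + 0.983)
n = 0.983 / 1.983
n = 0.4957


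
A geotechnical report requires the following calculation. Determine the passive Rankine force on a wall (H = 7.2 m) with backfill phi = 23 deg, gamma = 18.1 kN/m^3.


Compute passive earth pressure coefficient:
Kp = tan^2(45 + phi/2) = tan^2(56.5) = 2.282623
Compute passive force:
Pp = 0.5 * Kp * gamma * H^2
Pp = 0.5 * 2.282623 * 18.1 * 7.2^2
Pp = 1070.9 kN/m


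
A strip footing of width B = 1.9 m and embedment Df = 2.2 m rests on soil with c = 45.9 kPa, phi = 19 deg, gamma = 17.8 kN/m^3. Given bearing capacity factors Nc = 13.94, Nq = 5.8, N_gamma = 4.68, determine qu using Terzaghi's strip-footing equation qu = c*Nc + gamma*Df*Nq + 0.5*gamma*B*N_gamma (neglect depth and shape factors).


Result: 946.11 kPa

Derivation:
Compute qu = c*Nc + gamma*Df*Nq + 0.5*gamma*B*N_gamma
Term 1: 45.9 * 13.94 = 639.846
Term 2: 17.8 * 2.2 * 5.8 = 227.128
Term 3: 0.5 * 17.8 * 1.9 * 4.68 = 79.1388
qu = 639.846 + 227.128 + 79.1388
qu = 946.11 kPa


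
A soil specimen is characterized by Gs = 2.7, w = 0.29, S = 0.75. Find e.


Using the relation e = Gs * w / S
e = 2.7 * 0.29 / 0.75
e = 1.044


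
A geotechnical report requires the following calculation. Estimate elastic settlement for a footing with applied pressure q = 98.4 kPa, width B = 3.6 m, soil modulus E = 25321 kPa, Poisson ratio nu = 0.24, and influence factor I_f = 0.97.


Using Se = q * B * (1 - nu^2) * I_f / E
1 - nu^2 = 1 - 0.24^2 = 0.9424
Se = 98.4 * 3.6 * 0.9424 * 0.97 / 25321
Se = 0.012789 m
Convert to mm: Se = 0.012789 * 1000 = 12.789 mm


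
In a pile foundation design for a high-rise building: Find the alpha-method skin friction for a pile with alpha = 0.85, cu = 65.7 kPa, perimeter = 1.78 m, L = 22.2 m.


Using Qs = alpha * cu * perimeter * L
Qs = 0.85 * 65.7 * 1.78 * 22.2
Qs = 2206.77 kN


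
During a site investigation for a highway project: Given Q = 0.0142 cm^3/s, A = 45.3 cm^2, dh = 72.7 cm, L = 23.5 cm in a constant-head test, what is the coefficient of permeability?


Compute hydraulic gradient:
i = dh / L = 72.7 / 23.5 = 3.09362
Then apply Darcy's law:
k = Q / (A * i)
k = 0.0142 / (45.3 * 3.09362)
k = 0.0142 / 140.141
k = 0.000101 cm/s


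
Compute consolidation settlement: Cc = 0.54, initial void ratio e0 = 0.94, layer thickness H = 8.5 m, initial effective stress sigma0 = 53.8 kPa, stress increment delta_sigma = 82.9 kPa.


Using Sc = Cc * H / (1 + e0) * log10((sigma0 + delta_sigma) / sigma0)
Stress ratio = (53.8 + 82.9) / 53.8 = 2.54089
log10(2.54089) = 0.404986
Cc * H / (1 + e0) = 0.54 * 8.5 / (1 + 0.94) = 2.36598
Sc = 2.36598 * 0.404986
Sc = 0.9582 m


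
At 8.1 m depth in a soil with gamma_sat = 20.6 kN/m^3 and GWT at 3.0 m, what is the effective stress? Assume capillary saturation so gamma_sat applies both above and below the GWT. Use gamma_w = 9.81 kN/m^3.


Total stress = gamma_sat * depth
sigma = 20.6 * 8.1 = 166.86 kPa
Pore water pressure u = gamma_w * (depth - d_wt)
u = 9.81 * (8.1 - 3.0) = 50.031 kPa
Effective stress = sigma - u
sigma' = 166.86 - 50.031 = 116.83 kPa


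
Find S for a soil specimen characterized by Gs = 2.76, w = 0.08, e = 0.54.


Using S = Gs * w / e
S = 2.76 * 0.08 / 0.54
S = 0.4089


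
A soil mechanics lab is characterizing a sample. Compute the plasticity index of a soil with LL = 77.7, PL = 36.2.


Using PI = LL - PL
PI = 77.7 - 36.2
PI = 41.5


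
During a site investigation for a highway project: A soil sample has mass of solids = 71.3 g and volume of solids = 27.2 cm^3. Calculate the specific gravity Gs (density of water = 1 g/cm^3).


Using Gs = m_s / (V_s * rho_w)
Since rho_w = 1 g/cm^3:
Gs = 71.3 / 27.2
Gs = 2.621


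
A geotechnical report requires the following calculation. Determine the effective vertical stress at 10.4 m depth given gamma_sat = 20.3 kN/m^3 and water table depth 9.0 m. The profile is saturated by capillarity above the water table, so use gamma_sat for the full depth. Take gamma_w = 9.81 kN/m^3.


Total stress = gamma_sat * depth
sigma = 20.3 * 10.4 = 211.12 kPa
Pore water pressure u = gamma_w * (depth - d_wt)
u = 9.81 * (10.4 - 9.0) = 13.734 kPa
Effective stress = sigma - u
sigma' = 211.12 - 13.734 = 197.39 kPa
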